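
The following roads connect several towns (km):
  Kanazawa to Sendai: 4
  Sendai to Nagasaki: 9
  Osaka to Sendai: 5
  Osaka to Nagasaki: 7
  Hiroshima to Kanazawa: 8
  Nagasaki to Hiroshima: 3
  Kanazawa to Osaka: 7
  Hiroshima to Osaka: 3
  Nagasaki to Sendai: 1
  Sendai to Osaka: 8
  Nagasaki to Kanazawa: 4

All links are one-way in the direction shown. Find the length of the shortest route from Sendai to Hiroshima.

12

Routes from Sendai to Hiroshima:
Sendai→Osaka→Nagasaki→Hiroshima: 8 + 7 + 3 = 18
Sendai→Nagasaki→Hiroshima: 9 + 3 = 12
The minimum is 12 km.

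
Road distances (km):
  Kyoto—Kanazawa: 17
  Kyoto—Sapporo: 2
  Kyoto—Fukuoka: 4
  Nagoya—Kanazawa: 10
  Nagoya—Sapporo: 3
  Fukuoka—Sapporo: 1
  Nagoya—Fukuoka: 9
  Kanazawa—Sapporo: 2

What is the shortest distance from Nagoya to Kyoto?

5

Comparing a few candidate routes:
Nagoya -> Fukuoka -> Sapporo -> Kyoto: 9 + 1 + 2 = 12
Nagoya -> Sapporo -> Kyoto: 3 + 2 = 5
Nagoya -> Sapporo -> Fukuoka -> Kyoto: 3 + 1 + 4 = 8
The minimum is 5 km.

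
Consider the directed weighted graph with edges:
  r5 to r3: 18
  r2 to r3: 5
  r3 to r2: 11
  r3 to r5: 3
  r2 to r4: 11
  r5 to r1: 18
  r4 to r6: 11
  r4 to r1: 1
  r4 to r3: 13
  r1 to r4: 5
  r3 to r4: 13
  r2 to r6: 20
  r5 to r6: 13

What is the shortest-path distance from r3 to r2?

11

Routes from r3 to r2:
r3→r2: 11
Best route has total 11.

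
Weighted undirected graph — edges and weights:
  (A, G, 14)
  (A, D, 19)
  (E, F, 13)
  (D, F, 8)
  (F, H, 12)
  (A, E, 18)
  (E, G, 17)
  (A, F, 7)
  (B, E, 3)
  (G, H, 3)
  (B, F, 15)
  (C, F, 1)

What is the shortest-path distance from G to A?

14

Comparing a few candidate routes:
G→H→F→A: 3 + 12 + 7 = 22
G→E→F→A: 17 + 13 + 7 = 37
G→A: 14
G→E→A: 17 + 18 = 35
G→H→F→D→A: 3 + 12 + 8 + 19 = 42
The minimum is 14.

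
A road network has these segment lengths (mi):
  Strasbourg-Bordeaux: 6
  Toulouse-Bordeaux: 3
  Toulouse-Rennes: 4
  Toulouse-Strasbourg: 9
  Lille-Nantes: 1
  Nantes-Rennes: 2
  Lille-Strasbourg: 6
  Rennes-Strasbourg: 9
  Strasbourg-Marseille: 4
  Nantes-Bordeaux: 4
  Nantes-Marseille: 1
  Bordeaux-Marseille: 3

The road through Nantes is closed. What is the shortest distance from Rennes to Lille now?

15

Candidate routes:
Rennes -> Toulouse -> Bordeaux -> Strasbourg -> Lille: 4 + 3 + 6 + 6 = 19
Rennes -> Toulouse -> Bordeaux -> Marseille -> Strasbourg -> Lille: 4 + 3 + 3 + 4 + 6 = 20
Rennes -> Toulouse -> Strasbourg -> Lille: 4 + 9 + 6 = 19
Rennes -> Strasbourg -> Lille: 9 + 6 = 15
Shortest: 15 mi.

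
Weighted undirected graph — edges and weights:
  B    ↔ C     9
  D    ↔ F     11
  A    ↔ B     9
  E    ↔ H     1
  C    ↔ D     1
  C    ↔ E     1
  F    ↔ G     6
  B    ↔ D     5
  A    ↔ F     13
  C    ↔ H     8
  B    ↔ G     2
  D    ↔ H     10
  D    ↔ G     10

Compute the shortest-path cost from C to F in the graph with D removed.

Paths from C to F avoiding D:
C - B - G - F: 9 + 2 + 6 = 17
C - B - A - F: 9 + 9 + 13 = 31
Shortest: 17.

17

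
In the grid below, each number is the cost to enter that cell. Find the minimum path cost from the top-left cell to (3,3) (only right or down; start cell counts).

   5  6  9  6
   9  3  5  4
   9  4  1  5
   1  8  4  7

Take [0,0] [0,1] [1,1] [2,1] [2,2] [3,2] [3,3] for a total of 5 + 6 + 3 + 4 + 1 + 4 + 7 = 30.
(Top row then right column would cost 42.)

30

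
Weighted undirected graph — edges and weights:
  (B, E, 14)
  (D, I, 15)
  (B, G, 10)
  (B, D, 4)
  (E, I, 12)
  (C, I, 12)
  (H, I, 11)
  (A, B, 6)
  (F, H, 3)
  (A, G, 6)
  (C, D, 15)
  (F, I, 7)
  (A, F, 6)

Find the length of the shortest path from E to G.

24

Comparing a few candidate routes:
E→B→G: 14 + 10 = 24
E→B→A→G: 14 + 6 + 6 = 26
E→I→F→A→G: 12 + 7 + 6 + 6 = 31
Best route has total 24.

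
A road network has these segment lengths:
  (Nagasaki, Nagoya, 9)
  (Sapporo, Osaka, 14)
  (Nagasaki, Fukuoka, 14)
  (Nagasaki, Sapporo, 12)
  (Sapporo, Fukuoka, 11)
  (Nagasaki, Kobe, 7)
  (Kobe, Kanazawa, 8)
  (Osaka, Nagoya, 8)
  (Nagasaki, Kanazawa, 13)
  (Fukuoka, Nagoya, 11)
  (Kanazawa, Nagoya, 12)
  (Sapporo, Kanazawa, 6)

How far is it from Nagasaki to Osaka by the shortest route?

17

Checking several routes:
Nagasaki → Nagoya → Osaka: 9 + 8 = 17
Nagasaki → Fukuoka → Nagoya → Osaka: 14 + 11 + 8 = 33
Nagasaki → Sapporo → Osaka: 12 + 14 = 26
Nagasaki → Kanazawa → Nagoya → Osaka: 13 + 12 + 8 = 33
Best route has total 17.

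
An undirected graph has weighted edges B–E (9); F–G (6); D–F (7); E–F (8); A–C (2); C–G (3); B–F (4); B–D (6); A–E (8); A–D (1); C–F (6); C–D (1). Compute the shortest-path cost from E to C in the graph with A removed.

14

Checking several routes:
E → B → D → C: 9 + 6 + 1 = 16
E → F → C: 8 + 6 = 14
E → F → D → C: 8 + 7 + 1 = 16
E → F → G → C: 8 + 6 + 3 = 17
Best route has total 14.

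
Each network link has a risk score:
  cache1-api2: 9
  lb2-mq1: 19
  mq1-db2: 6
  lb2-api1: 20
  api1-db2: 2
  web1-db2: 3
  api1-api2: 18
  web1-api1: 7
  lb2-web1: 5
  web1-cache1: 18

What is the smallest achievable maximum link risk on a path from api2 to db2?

18

Some routes from api2 to db2:
api2 → cache1 → web1 → lb2 → mq1 → db2: max(9, 18, 5, 19, 6) = 19
api2 → api1 → web1 → lb2 → mq1 → db2: max(18, 7, 5, 19, 6) = 19
api2 → cache1 → web1 → db2: max(9, 18, 3) = 18
api2 → cache1 → web1 → api1 → db2: max(9, 18, 7, 2) = 18
api2 → api1 → web1 → db2: max(18, 7, 3) = 18
api2 → api1 → db2: max(18, 2) = 18
The minimum achievable maximum is 18.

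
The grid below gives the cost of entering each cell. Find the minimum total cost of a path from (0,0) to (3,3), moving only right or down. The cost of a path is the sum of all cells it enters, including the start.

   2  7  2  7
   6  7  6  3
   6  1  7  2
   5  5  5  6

28

Take (0,0) (0,1) (0,2) (1,2) (1,3) (2,3) (3,3) for a total of 2 + 7 + 2 + 6 + 3 + 2 + 6 = 28.
(Top row then right column would cost 29.)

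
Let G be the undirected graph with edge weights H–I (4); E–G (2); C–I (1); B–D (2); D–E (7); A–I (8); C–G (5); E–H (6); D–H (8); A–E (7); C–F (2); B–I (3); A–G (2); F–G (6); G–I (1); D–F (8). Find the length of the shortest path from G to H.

5

Comparing a few candidate routes:
G → A → I → H: 2 + 8 + 4 = 14
G → F → C → I → H: 6 + 2 + 1 + 4 = 13
G → C → I → H: 5 + 1 + 4 = 10
G → I → H: 1 + 4 = 5
G → E → H: 2 + 6 = 8
The minimum is 5.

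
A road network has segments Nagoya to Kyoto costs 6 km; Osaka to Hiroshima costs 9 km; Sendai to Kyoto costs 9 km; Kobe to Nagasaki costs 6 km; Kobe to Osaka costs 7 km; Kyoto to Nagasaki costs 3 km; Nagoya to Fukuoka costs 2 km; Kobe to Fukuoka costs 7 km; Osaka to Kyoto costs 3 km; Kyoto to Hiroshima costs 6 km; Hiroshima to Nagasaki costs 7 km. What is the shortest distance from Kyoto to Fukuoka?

8

Comparing a few candidate routes:
Kyoto -> Osaka -> Kobe -> Fukuoka: 3 + 7 + 7 = 17
Kyoto -> Nagoya -> Fukuoka: 6 + 2 = 8
Kyoto -> Nagasaki -> Kobe -> Fukuoka: 3 + 6 + 7 = 16
Best route has total 8 km.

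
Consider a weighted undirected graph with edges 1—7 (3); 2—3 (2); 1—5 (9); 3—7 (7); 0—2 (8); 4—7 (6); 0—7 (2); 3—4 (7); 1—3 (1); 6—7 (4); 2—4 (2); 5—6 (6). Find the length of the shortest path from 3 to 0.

Checking several routes:
3 - 7 - 0: 7 + 2 = 9
3 - 2 - 0: 2 + 8 = 10
3 - 1 - 7 - 0: 1 + 3 + 2 = 6
Best route has total 6.

6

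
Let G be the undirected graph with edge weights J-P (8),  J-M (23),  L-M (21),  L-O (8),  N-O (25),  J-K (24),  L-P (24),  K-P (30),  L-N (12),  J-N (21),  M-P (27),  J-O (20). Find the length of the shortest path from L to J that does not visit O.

Some routes from L to J avoiding O:
L→P→K→J: 24 + 30 + 24 = 78
L→M→P→J: 21 + 27 + 8 = 56
L→M→J: 21 + 23 = 44
L→P→J: 24 + 8 = 32
L→N→J: 12 + 21 = 33
L→P→M→J: 24 + 27 + 23 = 74
The minimum is 32.

32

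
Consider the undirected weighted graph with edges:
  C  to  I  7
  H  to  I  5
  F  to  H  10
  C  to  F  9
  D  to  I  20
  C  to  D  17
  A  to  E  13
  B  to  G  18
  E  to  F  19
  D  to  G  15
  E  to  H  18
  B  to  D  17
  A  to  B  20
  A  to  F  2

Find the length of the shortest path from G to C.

32

A few of the G→C routes:
G-D-I-C: 15 + 20 + 7 = 42
G-D-C: 15 + 17 = 32
G-B-D-C: 18 + 17 + 17 = 52
G-B-A-F-C: 18 + 20 + 2 + 9 = 49
The minimum is 32.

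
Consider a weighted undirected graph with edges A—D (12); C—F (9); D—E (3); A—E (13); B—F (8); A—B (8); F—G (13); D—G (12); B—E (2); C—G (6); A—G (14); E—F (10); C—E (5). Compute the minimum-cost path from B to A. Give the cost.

8

Comparing a few candidate routes:
B -> E -> C -> G -> A: 2 + 5 + 6 + 14 = 27
B -> E -> A: 2 + 13 = 15
B -> E -> D -> A: 2 + 3 + 12 = 17
B -> A: 8
Best route has total 8.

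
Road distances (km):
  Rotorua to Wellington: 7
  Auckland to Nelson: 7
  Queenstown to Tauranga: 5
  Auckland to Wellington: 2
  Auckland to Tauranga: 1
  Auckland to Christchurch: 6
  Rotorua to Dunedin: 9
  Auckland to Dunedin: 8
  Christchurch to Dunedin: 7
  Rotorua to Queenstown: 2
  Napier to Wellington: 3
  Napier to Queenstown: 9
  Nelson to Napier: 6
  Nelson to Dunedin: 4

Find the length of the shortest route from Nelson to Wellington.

Checking several routes:
Nelson -> Dunedin -> Christchurch -> Auckland -> Wellington: 4 + 7 + 6 + 2 = 19
Nelson -> Dunedin -> Auckland -> Wellington: 4 + 8 + 2 = 14
Nelson -> Auckland -> Wellington: 7 + 2 = 9
Nelson -> Napier -> Wellington: 6 + 3 = 9
Shortest: 9 km.

9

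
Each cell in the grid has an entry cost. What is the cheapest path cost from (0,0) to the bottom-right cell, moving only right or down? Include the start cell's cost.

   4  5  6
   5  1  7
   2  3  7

20

Cheapest: (0,0) → (0,1) → (1,1) → (2,1) → (2,2)
  4 + 5 + 1 + 3 + 7 = 20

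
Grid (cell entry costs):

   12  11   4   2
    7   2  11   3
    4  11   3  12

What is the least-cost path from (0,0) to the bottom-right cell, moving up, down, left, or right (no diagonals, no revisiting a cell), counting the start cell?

44

One optimal route is r0c0→r0c1→r0c2→r0c3→r1c3→r2c3.
Its cost is 12 + 11 + 4 + 2 + 3 + 12 = 44.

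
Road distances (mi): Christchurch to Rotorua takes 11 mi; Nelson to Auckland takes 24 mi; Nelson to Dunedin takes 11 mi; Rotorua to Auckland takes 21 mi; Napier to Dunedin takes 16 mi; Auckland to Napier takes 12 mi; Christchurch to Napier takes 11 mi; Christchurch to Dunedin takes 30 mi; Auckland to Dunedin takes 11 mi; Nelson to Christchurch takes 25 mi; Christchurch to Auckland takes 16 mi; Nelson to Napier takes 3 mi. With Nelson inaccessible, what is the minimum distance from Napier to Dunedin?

Comparing a few candidate routes:
Napier-Auckland-Dunedin: 12 + 11 = 23
Napier-Dunedin: 16
Napier-Christchurch-Auckland-Dunedin: 11 + 16 + 11 = 38
Shortest: 16 mi.

16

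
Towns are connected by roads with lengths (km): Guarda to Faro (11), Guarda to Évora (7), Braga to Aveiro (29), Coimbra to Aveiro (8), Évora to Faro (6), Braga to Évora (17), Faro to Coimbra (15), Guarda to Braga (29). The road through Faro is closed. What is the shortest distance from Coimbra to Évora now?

54

Routes from Coimbra to Évora avoiding Faro:
Coimbra→Aveiro→Braga→Évora: 8 + 29 + 17 = 54
Coimbra→Aveiro→Braga→Guarda→Évora: 8 + 29 + 29 + 7 = 73
Best route has total 54 km.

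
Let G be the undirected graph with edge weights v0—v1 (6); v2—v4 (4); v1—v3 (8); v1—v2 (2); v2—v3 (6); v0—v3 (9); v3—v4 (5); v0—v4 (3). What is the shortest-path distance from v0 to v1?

6

A few of the v0→v1 routes:
v0 -> v3 -> v1: 9 + 8 = 17
v0 -> v4 -> v2 -> v1: 3 + 4 + 2 = 9
v0 -> v4 -> v3 -> v1: 3 + 5 + 8 = 16
v0 -> v4 -> v3 -> v2 -> v1: 3 + 5 + 6 + 2 = 16
v0 -> v1: 6
Best route has total 6.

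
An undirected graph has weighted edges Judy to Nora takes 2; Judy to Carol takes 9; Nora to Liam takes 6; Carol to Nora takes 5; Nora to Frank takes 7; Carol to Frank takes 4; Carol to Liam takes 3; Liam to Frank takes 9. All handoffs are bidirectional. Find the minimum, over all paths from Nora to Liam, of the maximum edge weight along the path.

Some routes from Nora to Liam:
Nora → Frank → Carol → Liam: max(7, 4, 3) = 7
Nora → Liam: max(6) = 6
Nora → Carol → Frank → Liam: max(5, 4, 9) = 9
Nora → Carol → Liam: max(5, 3) = 5
Smallest bottleneck: 5.

5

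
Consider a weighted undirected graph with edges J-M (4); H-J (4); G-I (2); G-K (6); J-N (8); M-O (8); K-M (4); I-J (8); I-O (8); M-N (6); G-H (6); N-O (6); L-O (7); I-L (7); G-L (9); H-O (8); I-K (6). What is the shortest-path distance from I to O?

Checking several routes:
I - O: 8
I - K - M - O: 6 + 4 + 8 = 18
I - G - L - O: 2 + 9 + 7 = 18
I - G - H - O: 2 + 6 + 8 = 16
I - L - O: 7 + 7 = 14
Shortest: 8.

8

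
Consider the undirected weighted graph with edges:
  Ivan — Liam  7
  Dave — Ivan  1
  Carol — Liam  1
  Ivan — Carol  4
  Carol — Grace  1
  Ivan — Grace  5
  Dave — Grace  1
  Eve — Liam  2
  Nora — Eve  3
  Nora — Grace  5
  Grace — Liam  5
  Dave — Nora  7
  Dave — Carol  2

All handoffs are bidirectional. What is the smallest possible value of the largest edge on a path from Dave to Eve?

Some routes from Dave to Eve:
Dave → Grace → Carol → Liam → Eve: max(1, 1, 1, 2) = 2
Dave → Ivan → Carol → Liam → Grace → Nora → Eve: max(1, 4, 1, 5, 5, 3) = 5
Dave → Carol → Liam → Eve: max(2, 1, 2) = 2
Dave → Ivan → Carol → Grace → Nora → Eve: max(1, 4, 1, 5, 3) = 5
Dave → Ivan → Carol → Liam → Eve: max(1, 4, 1, 2) = 4
Dave → Ivan → Carol → Grace → Liam → Eve: max(1, 4, 1, 5, 2) = 5
Best route has worst link 2.

2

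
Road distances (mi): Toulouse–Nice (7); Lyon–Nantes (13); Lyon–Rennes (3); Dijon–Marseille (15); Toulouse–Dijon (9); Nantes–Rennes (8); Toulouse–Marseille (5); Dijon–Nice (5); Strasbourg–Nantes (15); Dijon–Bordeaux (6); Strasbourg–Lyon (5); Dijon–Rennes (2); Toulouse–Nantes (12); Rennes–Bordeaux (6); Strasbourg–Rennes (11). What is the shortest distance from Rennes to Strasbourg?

Some routes from Rennes to Strasbourg:
Rennes - Nantes - Lyon - Strasbourg: 8 + 13 + 5 = 26
Rennes - Lyon - Strasbourg: 3 + 5 = 8
Rennes - Strasbourg: 11
Rennes - Nantes - Strasbourg: 8 + 15 = 23
The minimum is 8 mi.

8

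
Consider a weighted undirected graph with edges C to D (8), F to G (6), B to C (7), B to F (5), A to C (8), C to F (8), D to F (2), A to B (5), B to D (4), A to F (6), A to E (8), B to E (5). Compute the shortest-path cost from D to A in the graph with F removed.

9

Candidate routes:
D → B → C → A: 4 + 7 + 8 = 19
D → C → B → A: 8 + 7 + 5 = 20
D → B → E → A: 4 + 5 + 8 = 17
D → B → A: 4 + 5 = 9
D → C → B → E → A: 8 + 7 + 5 + 8 = 28
D → C → A: 8 + 8 = 16
Shortest: 9.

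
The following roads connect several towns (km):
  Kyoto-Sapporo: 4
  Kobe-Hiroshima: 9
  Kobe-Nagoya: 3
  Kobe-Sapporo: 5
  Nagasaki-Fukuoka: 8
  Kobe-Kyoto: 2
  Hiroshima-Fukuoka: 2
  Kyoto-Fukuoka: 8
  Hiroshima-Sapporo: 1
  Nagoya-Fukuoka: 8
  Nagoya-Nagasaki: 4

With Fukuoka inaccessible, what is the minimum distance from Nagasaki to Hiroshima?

Paths from Nagasaki to Hiroshima avoiding Fukuoka:
Nagasaki -> Nagoya -> Kobe -> Sapporo -> Hiroshima: 4 + 3 + 5 + 1 = 13
Nagasaki -> Nagoya -> Kobe -> Hiroshima: 4 + 3 + 9 = 16
Nagasaki -> Nagoya -> Kobe -> Kyoto -> Sapporo -> Hiroshima: 4 + 3 + 2 + 4 + 1 = 14
Best route has total 13 km.

13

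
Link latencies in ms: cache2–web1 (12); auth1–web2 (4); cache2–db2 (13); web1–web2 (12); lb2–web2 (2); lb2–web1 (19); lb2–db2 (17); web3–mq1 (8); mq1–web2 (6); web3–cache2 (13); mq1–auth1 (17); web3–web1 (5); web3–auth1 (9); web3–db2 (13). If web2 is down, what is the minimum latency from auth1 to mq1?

17

Paths from auth1 to mq1 avoiding web2:
auth1 - web3 - mq1: 9 + 8 = 17
auth1 - mq1: 17
The minimum is 17 ms.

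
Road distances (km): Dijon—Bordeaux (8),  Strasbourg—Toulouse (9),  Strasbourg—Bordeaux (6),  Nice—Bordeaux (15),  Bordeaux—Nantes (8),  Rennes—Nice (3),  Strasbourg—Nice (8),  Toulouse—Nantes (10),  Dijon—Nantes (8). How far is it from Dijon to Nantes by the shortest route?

Routes from Dijon to Nantes:
Dijon→Nantes: 8
Dijon→Bordeaux→Nice→Strasbourg→Toulouse→Nantes: 8 + 15 + 8 + 9 + 10 = 50
Dijon→Bordeaux→Strasbourg→Toulouse→Nantes: 8 + 6 + 9 + 10 = 33
Dijon→Bordeaux→Nantes: 8 + 8 = 16
Shortest: 8 km.

8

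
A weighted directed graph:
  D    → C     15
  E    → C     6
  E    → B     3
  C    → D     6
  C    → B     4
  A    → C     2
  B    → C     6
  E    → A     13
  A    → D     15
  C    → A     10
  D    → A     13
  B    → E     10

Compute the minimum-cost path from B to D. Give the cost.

Some routes from B to D:
B-E-A-D: 10 + 13 + 15 = 38
B-C-A-D: 6 + 10 + 15 = 31
B-C-D: 6 + 6 = 12
B-E-A-C-D: 10 + 13 + 2 + 6 = 31
B-E-C-D: 10 + 6 + 6 = 22
The minimum is 12.

12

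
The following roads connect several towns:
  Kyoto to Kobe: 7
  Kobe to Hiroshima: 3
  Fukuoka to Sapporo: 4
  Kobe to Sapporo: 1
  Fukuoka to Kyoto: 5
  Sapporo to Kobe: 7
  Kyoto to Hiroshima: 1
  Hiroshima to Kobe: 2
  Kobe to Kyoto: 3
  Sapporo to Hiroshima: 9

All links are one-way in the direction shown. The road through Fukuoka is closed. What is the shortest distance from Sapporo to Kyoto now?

Paths from Sapporo to Kyoto avoiding Fukuoka:
Sapporo→Kobe→Kyoto: 7 + 3 = 10
Sapporo→Hiroshima→Kobe→Kyoto: 9 + 2 + 3 = 14
The minimum is 10.

10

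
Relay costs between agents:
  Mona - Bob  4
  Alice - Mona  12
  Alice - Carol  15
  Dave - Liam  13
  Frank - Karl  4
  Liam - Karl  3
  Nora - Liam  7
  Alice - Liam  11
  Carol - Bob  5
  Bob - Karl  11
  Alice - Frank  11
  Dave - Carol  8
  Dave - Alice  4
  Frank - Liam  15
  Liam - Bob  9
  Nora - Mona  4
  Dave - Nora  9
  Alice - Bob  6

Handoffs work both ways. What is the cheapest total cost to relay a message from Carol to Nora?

13

Some routes from Carol to Nora:
Carol -> Dave -> Nora: 8 + 9 = 17
Carol -> Bob -> Alice -> Dave -> Nora: 5 + 6 + 4 + 9 = 24
Carol -> Bob -> Liam -> Nora: 5 + 9 + 7 = 21
Carol -> Bob -> Mona -> Nora: 5 + 4 + 4 = 13
The minimum is 13.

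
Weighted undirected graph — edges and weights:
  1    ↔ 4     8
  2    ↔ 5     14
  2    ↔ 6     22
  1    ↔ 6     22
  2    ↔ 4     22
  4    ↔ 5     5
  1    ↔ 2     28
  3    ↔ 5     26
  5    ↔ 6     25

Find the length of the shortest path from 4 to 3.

31

A few of the 4→3 routes:
4 - 1 - 2 - 5 - 3: 8 + 28 + 14 + 26 = 76
4 - 5 - 3: 5 + 26 = 31
4 - 2 - 5 - 3: 22 + 14 + 26 = 62
Best route has total 31.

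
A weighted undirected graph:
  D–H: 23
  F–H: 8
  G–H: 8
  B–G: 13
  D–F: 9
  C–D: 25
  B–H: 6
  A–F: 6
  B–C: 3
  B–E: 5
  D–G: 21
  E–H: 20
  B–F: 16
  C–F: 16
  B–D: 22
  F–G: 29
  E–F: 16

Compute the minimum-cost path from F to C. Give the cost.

16

Comparing a few candidate routes:
F -> D -> C: 9 + 25 = 34
F -> E -> B -> C: 16 + 5 + 3 = 24
F -> H -> G -> B -> C: 8 + 8 + 13 + 3 = 32
F -> H -> B -> C: 8 + 6 + 3 = 17
F -> C: 16
F -> B -> C: 16 + 3 = 19
Shortest: 16.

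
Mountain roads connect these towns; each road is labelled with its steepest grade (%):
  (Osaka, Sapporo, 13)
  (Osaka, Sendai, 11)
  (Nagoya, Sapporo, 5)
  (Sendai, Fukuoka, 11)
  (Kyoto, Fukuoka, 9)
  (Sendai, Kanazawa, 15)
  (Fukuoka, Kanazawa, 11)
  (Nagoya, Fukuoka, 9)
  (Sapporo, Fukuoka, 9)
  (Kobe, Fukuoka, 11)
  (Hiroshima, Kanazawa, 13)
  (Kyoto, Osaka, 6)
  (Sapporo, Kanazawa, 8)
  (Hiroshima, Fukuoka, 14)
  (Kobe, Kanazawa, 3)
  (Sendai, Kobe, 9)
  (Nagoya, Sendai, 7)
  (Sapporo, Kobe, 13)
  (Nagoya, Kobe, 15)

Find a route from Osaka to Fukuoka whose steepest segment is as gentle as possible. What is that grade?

Checking several routes:
Osaka - Kyoto - Fukuoka: max(6, 9) = 9
Osaka - Sendai - Kobe - Kanazawa - Sapporo - Fukuoka: max(11, 9, 3, 8, 9) = 11
Osaka - Sendai - Kobe - Kanazawa - Fukuoka: max(11, 9, 3, 11) = 11
Osaka - Sendai - Kobe - Fukuoka: max(11, 9, 11) = 11
The minimum achievable maximum is 9%.

9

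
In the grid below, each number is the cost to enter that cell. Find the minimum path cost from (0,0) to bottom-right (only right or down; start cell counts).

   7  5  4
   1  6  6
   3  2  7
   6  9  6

26

Best path: [0,0] [1,0] [2,0] [2,1] [2,2] [3,2]
Cost: 7 + 1 + 3 + 2 + 7 + 6 = 26
For comparison, the top-then-right route costs 35.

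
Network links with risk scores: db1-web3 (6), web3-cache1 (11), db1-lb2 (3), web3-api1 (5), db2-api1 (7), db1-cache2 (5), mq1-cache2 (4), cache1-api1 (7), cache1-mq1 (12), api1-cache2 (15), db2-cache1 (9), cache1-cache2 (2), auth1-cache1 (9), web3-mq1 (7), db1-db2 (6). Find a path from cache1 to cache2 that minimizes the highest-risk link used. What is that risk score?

2

Checking several routes:
cache1 → api1 → web3 → mq1 → cache2: max(7, 5, 7, 4) = 7
cache1 → api1 → web3 → db1 → cache2: max(7, 5, 6, 5) = 7
cache1 → cache2: max(2) = 2
The minimum achievable maximum is 2.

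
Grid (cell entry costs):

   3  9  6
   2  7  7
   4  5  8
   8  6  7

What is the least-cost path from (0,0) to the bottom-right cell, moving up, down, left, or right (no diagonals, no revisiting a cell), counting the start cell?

Cheapest: (0,0) (1,0) (2,0) (2,1) (3,1) (3,2)
  3 + 2 + 4 + 5 + 6 + 7 = 27

27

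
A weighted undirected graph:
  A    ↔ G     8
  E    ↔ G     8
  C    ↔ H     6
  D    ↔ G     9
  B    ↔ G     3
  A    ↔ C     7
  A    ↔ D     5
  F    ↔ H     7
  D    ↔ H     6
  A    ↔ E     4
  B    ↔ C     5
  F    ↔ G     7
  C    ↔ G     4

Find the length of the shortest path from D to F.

13

Some routes from D to F:
D→A→G→F: 5 + 8 + 7 = 20
D→G→F: 9 + 7 = 16
D→H→F: 6 + 7 = 13
The minimum is 13.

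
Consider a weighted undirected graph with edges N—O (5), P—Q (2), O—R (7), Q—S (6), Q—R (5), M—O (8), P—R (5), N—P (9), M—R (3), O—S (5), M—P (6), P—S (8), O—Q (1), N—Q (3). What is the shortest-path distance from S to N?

A few of the S→N routes:
S-O-N: 5 + 5 = 10
S-Q-N: 6 + 3 = 9
S-P-Q-N: 8 + 2 + 3 = 13
S-O-Q-N: 5 + 1 + 3 = 9
S-Q-O-N: 6 + 1 + 5 = 12
S-P-Q-O-N: 8 + 2 + 1 + 5 = 16
Shortest: 9.

9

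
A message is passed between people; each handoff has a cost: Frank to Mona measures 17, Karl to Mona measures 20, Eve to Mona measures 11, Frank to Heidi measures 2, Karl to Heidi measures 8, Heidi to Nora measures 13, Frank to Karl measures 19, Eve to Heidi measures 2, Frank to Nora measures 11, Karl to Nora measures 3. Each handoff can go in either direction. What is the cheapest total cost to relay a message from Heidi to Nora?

Comparing a few candidate routes:
Heidi→Nora: 13
Heidi→Frank→Karl→Nora: 2 + 19 + 3 = 24
Heidi→Karl→Nora: 8 + 3 = 11
Heidi→Frank→Nora: 2 + 11 = 13
Best route has total 11.

11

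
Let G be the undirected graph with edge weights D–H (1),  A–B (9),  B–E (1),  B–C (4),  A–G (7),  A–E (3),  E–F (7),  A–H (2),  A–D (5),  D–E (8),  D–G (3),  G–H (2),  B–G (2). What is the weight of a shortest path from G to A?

Some routes from G to A:
G -> A: 7
G -> H -> D -> A: 2 + 1 + 5 = 8
G -> D -> H -> A: 3 + 1 + 2 = 6
G -> B -> E -> A: 2 + 1 + 3 = 6
G -> H -> A: 2 + 2 = 4
G -> D -> A: 3 + 5 = 8
Shortest: 4.

4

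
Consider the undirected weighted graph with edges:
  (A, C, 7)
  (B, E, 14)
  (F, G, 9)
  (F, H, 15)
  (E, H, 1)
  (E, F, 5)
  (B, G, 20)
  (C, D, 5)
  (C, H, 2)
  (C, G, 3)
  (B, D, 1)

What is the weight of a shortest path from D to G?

8

Comparing a few candidate routes:
D-C-G: 5 + 3 = 8
D-B-E-H-C-G: 1 + 14 + 1 + 2 + 3 = 21
D-B-G: 1 + 20 = 21
Shortest: 8.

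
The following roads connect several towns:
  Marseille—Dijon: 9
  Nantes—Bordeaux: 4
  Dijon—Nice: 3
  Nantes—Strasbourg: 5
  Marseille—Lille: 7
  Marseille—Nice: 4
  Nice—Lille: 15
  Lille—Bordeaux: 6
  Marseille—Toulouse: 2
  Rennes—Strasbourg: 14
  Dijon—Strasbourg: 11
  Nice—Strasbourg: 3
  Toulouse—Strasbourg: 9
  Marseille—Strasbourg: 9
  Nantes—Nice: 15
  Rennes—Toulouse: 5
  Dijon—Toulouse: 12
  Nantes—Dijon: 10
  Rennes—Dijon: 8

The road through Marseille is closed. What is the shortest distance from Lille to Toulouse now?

24

A few of the Lille→Toulouse routes:
Lille - Nice - Strasbourg - Toulouse: 15 + 3 + 9 = 27
Lille - Nice - Dijon - Rennes - Toulouse: 15 + 3 + 8 + 5 = 31
Lille - Nice - Dijon - Toulouse: 15 + 3 + 12 = 30
Lille - Bordeaux - Nantes - Strasbourg - Toulouse: 6 + 4 + 5 + 9 = 24
The minimum is 24.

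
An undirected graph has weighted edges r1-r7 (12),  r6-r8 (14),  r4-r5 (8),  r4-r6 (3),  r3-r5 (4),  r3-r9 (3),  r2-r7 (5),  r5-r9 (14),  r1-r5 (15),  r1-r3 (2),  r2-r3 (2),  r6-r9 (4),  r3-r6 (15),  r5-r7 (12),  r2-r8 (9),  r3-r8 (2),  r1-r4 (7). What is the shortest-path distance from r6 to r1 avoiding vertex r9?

A few of the r6→r1 routes:
r6-r4-r5-r3-r1: 3 + 8 + 4 + 2 = 17
r6-r4-r1: 3 + 7 = 10
r6-r3-r1: 15 + 2 = 17
r6-r4-r5-r1: 3 + 8 + 15 = 26
r6-r8-r3-r1: 14 + 2 + 2 = 18
The minimum is 10.

10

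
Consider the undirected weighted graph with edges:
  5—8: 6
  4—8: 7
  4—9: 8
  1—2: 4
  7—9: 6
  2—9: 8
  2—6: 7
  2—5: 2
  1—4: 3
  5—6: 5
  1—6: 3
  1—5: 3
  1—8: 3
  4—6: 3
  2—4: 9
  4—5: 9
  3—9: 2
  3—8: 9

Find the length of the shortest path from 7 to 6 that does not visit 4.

Checking several routes:
7 - 9 - 2 - 6: 6 + 8 + 7 = 21
7 - 9 - 2 - 1 - 6: 6 + 8 + 4 + 3 = 21
7 - 9 - 2 - 5 - 6: 6 + 8 + 2 + 5 = 21
Best route has total 21.

21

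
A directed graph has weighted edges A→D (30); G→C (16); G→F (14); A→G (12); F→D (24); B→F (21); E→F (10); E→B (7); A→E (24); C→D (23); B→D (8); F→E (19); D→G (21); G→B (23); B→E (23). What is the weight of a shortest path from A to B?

Routes from A to B:
A - G - F - E - B: 12 + 14 + 19 + 7 = 52
A - D - G - F - E - B: 30 + 21 + 14 + 19 + 7 = 91
A - G - B: 12 + 23 = 35
A - E - B: 24 + 7 = 31
A - E - F - D - G - B: 24 + 10 + 24 + 21 + 23 = 102
A - D - G - B: 30 + 21 + 23 = 74
Best route has total 31.

31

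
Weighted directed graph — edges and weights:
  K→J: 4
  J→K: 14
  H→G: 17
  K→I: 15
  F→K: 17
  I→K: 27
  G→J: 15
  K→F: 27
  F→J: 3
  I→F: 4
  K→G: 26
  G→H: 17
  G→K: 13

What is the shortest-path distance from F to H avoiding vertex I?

60

Paths from F to H avoiding I:
F-K-G-H: 17 + 26 + 17 = 60
F-J-K-G-H: 3 + 14 + 26 + 17 = 60
The minimum is 60.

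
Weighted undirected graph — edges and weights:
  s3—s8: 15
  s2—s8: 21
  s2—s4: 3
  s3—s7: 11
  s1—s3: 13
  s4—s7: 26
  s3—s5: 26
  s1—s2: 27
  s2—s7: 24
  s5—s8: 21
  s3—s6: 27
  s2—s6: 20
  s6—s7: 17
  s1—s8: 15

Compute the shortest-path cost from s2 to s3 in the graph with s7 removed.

36

Comparing a few candidate routes:
s2 → s8 → s1 → s3: 21 + 15 + 13 = 49
s2 → s1 → s3: 27 + 13 = 40
s2 → s8 → s3: 21 + 15 = 36
s2 → s6 → s3: 20 + 27 = 47
Best route has total 36.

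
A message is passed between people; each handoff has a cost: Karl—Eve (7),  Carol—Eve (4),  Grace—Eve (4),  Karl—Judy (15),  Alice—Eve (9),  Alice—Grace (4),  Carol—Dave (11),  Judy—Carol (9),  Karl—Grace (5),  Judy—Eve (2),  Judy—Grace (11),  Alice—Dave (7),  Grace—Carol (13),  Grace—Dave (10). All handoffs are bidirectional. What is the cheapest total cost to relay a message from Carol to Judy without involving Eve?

9

A few of the Carol→Judy routes:
Carol → Grace → Judy: 13 + 11 = 24
Carol → Judy: 9
Carol → Dave → Grace → Judy: 11 + 10 + 11 = 32
Best route has total 9.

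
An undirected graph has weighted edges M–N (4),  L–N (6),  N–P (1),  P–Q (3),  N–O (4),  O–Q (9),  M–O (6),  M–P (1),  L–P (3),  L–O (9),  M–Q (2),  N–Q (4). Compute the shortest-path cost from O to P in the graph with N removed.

Routes from O to P avoiding N:
O -> Q -> P: 9 + 3 = 12
O -> Q -> M -> P: 9 + 2 + 1 = 12
O -> L -> P: 9 + 3 = 12
O -> M -> P: 6 + 1 = 7
O -> M -> Q -> P: 6 + 2 + 3 = 11
Shortest: 7.

7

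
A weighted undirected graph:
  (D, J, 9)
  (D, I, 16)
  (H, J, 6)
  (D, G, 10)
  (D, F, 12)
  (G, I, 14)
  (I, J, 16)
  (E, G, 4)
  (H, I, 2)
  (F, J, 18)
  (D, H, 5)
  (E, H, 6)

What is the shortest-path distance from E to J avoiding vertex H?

Routes from E to J avoiding H:
E-G-D-I-J: 4 + 10 + 16 + 16 = 46
E-G-I-D-F-J: 4 + 14 + 16 + 12 + 18 = 64
E-G-D-J: 4 + 10 + 9 = 23
E-G-I-D-J: 4 + 14 + 16 + 9 = 43
E-G-I-J: 4 + 14 + 16 = 34
E-G-D-F-J: 4 + 10 + 12 + 18 = 44
The minimum is 23.

23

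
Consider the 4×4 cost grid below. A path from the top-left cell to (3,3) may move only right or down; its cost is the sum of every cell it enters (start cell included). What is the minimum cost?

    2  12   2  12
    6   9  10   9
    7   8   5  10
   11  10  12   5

Best path: [0,0] → [1,0] → [2,0] → [2,1] → [2,2] → [2,3] → [3,3]
Cost: 2 + 6 + 7 + 8 + 5 + 10 + 5 = 43
For comparison, the top-then-right route costs 52.

43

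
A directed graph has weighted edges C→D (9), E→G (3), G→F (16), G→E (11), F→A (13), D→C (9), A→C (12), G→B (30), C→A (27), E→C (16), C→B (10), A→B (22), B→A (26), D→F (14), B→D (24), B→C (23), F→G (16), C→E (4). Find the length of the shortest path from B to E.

27

Some routes from B to E:
B-A-C-E: 26 + 12 + 4 = 42
B-D-F-A-C-E: 24 + 14 + 13 + 12 + 4 = 67
B-C-D-F-G-E: 23 + 9 + 14 + 16 + 11 = 73
B-C-E: 23 + 4 = 27
B-D-F-G-E: 24 + 14 + 16 + 11 = 65
B-D-C-E: 24 + 9 + 4 = 37
The minimum is 27.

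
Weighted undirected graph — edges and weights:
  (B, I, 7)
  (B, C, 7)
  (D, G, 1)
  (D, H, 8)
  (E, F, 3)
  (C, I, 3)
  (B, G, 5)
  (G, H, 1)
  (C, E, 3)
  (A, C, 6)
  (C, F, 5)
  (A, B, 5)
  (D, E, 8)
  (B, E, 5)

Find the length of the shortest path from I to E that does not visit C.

12

Candidate routes:
I→B→G→D→E: 7 + 5 + 1 + 8 = 21
I→B→G→H→D→E: 7 + 5 + 1 + 8 + 8 = 29
I→B→E: 7 + 5 = 12
Shortest: 12.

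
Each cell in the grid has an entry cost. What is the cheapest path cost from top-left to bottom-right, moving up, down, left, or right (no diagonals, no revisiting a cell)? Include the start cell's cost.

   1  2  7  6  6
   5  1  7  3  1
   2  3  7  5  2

17

Take r0c0→r0c1→r1c1→r1c2→r1c3→r1c4→r2c4 for a total of 1 + 2 + 1 + 7 + 3 + 1 + 2 = 17.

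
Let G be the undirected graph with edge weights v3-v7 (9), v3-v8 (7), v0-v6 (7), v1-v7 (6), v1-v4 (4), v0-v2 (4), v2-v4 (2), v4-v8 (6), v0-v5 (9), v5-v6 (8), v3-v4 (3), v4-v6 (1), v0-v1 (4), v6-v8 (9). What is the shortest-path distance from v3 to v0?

Checking several routes:
v3 - v4 - v2 - v0: 3 + 2 + 4 = 9
v3 - v4 - v1 - v0: 3 + 4 + 4 = 11
v3 - v4 - v6 - v0: 3 + 1 + 7 = 11
v3 - v7 - v1 - v0: 9 + 6 + 4 = 19
Best route has total 9.

9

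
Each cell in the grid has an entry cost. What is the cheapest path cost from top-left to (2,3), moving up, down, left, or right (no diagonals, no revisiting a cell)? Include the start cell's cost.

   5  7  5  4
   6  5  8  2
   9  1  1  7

25

Take (0,0) -> (1,0) -> (1,1) -> (2,1) -> (2,2) -> (2,3) for a total of 5 + 6 + 5 + 1 + 1 + 7 = 25.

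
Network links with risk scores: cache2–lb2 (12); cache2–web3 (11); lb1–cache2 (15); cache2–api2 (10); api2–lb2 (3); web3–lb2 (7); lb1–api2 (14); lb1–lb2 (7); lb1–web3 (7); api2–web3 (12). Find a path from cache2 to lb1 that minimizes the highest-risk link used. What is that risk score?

10

Checking several routes:
cache2 → api2 → lb2 → web3 → lb1: max(10, 3, 7, 7) = 10
cache2 → web3 → lb1: max(11, 7) = 11
cache2 → api2 → lb2 → lb1: max(10, 3, 7) = 10
cache2 → web3 → lb2 → lb1: max(11, 7, 7) = 11
Best route has worst link 10.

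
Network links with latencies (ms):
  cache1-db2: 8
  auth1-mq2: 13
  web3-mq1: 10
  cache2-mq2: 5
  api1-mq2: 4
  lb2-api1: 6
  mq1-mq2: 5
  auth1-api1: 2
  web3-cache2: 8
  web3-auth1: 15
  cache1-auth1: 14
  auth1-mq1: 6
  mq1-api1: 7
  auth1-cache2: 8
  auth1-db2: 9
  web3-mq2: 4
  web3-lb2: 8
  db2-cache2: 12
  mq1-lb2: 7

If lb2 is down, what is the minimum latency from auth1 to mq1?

6

Some routes from auth1 to mq1 avoiding lb2:
auth1 → api1 → mq2 → mq1: 2 + 4 + 5 = 11
auth1 → api1 → mq1: 2 + 7 = 9
auth1 → mq1: 6
auth1 → cache2 → mq2 → mq1: 8 + 5 + 5 = 18
auth1 → mq2 → mq1: 13 + 5 = 18
Shortest: 6 ms.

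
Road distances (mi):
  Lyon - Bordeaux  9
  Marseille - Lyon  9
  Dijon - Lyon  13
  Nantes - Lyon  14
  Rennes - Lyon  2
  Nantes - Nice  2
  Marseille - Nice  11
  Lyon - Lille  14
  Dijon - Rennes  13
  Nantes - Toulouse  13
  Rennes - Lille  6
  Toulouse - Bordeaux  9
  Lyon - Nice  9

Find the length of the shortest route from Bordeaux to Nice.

Some routes from Bordeaux to Nice:
Bordeaux→Lyon→Nice: 9 + 9 = 18
Bordeaux→Toulouse→Nantes→Nice: 9 + 13 + 2 = 24
Bordeaux→Lyon→Marseille→Nice: 9 + 9 + 11 = 29
Bordeaux→Lyon→Nantes→Nice: 9 + 14 + 2 = 25
Shortest: 18 mi.

18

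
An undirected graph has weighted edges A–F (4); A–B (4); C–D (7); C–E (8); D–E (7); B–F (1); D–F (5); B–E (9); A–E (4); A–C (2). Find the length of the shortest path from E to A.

Checking several routes:
E → A: 4
E → B → F → A: 9 + 1 + 4 = 14
E → B → A: 9 + 4 = 13
E → D → F → A: 7 + 5 + 4 = 16
E → C → A: 8 + 2 = 10
Best route has total 4.

4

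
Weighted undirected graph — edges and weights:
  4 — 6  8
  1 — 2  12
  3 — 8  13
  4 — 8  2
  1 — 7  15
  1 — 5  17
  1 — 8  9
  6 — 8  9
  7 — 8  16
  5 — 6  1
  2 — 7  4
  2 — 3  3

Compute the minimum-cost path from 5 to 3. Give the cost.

23

Some routes from 5 to 3:
5 -> 6 -> 8 -> 7 -> 2 -> 3: 1 + 9 + 16 + 4 + 3 = 33
5 -> 6 -> 8 -> 3: 1 + 9 + 13 = 23
5 -> 6 -> 4 -> 8 -> 3: 1 + 8 + 2 + 13 = 24
5 -> 1 -> 2 -> 3: 17 + 12 + 3 = 32
The minimum is 23.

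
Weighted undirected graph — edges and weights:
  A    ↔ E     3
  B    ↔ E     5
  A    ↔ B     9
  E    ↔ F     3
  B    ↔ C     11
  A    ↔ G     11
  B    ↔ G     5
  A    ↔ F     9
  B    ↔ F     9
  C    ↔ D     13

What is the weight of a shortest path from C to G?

Comparing a few candidate routes:
C -> B -> G: 11 + 5 = 16
C -> B -> A -> G: 11 + 9 + 11 = 31
C -> B -> E -> A -> G: 11 + 5 + 3 + 11 = 30
C -> B -> F -> E -> A -> G: 11 + 9 + 3 + 3 + 11 = 37
Shortest: 16.

16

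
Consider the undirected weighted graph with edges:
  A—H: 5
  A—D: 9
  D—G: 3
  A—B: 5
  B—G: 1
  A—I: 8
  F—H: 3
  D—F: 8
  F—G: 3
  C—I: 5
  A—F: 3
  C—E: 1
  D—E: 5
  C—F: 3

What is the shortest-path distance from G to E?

A few of the G→E routes:
G→D→E: 3 + 5 = 8
G→F→D→E: 3 + 8 + 5 = 16
G→F→C→E: 3 + 3 + 1 = 7
G→B→A→F→C→E: 1 + 5 + 3 + 3 + 1 = 13
G→D→F→C→E: 3 + 8 + 3 + 1 = 15
Shortest: 7.

7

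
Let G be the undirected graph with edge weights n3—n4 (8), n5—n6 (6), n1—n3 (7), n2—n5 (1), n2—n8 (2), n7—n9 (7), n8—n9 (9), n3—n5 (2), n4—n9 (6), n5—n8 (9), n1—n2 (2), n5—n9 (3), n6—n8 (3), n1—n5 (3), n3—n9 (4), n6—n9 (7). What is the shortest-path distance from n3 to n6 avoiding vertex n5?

Comparing a few candidate routes:
n3-n9-n8-n6: 4 + 9 + 3 = 16
n3-n1-n2-n8-n6: 7 + 2 + 2 + 3 = 14
n3-n9-n6: 4 + 7 = 11
Best route has total 11.

11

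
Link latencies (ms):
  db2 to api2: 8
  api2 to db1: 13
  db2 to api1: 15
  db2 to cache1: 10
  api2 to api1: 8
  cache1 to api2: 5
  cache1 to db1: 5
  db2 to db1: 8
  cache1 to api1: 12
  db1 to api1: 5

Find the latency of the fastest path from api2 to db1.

A few of the api2→db1 routes:
api2 - db1: 13
api2 - api1 - db1: 8 + 5 = 13
api2 - cache1 - db1: 5 + 5 = 10
The minimum is 10 ms.

10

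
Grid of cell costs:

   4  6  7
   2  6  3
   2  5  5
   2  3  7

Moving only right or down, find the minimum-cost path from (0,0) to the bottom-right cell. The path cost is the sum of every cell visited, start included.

20

Cheapest: [0,0] -> [1,0] -> [2,0] -> [3,0] -> [3,1] -> [3,2]
  4 + 2 + 2 + 2 + 3 + 7 = 20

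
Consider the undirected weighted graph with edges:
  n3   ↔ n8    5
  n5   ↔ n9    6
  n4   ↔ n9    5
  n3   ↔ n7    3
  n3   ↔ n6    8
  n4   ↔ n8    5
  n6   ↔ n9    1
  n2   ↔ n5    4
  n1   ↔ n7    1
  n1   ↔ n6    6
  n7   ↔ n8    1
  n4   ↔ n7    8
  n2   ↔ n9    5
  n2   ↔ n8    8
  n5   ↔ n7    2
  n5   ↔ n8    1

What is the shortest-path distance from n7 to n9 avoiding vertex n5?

8

Comparing a few candidate routes:
n7 -> n8 -> n4 -> n9: 1 + 5 + 5 = 11
n7 -> n1 -> n6 -> n9: 1 + 6 + 1 = 8
n7 -> n3 -> n6 -> n9: 3 + 8 + 1 = 12
Shortest: 8.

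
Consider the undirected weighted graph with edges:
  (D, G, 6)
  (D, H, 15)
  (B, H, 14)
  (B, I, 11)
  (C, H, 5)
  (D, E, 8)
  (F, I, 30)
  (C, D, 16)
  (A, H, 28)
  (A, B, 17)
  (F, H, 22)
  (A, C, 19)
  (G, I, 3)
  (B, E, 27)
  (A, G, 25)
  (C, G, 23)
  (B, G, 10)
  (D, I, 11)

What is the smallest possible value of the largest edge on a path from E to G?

8

A few of the E→G routes:
E→D→H→B→G: max(8, 15, 14, 10) = 15
E→D→H→B→I→G: max(8, 15, 14, 11, 3) = 15
E→D→I→G: max(8, 11, 3) = 11
E→D→G: max(8, 6) = 8
E→D→C→H→B→I→G: max(8, 16, 5, 14, 11, 3) = 16
E→D→I→B→G: max(8, 11, 11, 10) = 11
The minimum achievable maximum is 8.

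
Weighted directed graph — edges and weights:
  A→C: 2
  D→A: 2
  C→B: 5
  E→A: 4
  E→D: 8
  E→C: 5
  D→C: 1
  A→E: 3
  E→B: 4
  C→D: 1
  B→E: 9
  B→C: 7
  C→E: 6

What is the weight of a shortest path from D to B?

Checking several routes:
D → C → B: 1 + 5 = 6
D → A → E → B: 2 + 3 + 4 = 9
D → C → E → B: 1 + 6 + 4 = 11
D → A → C → B: 2 + 2 + 5 = 9
The minimum is 6.

6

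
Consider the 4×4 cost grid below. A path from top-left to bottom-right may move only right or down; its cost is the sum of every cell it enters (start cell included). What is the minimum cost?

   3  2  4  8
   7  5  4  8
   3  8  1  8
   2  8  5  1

20

Cheapest: (0,0)→(0,1)→(0,2)→(1,2)→(2,2)→(3,2)→(3,3)
  3 + 2 + 4 + 4 + 1 + 5 + 1 = 20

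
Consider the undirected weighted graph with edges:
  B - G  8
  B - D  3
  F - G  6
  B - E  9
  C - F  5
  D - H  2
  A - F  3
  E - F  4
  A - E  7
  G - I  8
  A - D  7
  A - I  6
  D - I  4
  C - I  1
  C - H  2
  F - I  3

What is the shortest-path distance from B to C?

7

Comparing a few candidate routes:
B→D→I→C: 3 + 4 + 1 = 8
B→E→F→I→C: 9 + 4 + 3 + 1 = 17
B→D→I→F→C: 3 + 4 + 3 + 5 = 15
B→D→H→C: 3 + 2 + 2 = 7
B→G→I→C: 8 + 8 + 1 = 17
The minimum is 7.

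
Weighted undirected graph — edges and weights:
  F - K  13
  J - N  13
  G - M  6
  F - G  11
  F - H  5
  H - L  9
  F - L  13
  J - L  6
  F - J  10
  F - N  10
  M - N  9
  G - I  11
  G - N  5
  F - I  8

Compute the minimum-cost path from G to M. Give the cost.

Some routes from G to M:
G -> N -> M: 5 + 9 = 14
G -> M: 6
G -> F -> N -> M: 11 + 10 + 9 = 30
The minimum is 6.

6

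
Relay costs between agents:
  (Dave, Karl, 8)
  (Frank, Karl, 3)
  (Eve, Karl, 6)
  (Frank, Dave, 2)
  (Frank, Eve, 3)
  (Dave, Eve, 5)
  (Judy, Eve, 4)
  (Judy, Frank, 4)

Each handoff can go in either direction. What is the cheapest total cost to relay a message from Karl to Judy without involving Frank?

Paths from Karl to Judy avoiding Frank:
Karl→Dave→Eve→Judy: 8 + 5 + 4 = 17
Karl→Eve→Judy: 6 + 4 = 10
Best route has total 10.

10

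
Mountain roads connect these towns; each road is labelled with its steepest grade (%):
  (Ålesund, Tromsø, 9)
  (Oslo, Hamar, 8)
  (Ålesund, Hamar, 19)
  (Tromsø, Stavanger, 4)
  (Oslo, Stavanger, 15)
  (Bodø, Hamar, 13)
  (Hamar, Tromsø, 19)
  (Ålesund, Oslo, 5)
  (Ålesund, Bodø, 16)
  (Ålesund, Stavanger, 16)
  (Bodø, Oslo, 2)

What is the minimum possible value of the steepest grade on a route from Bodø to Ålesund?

5

Checking several routes:
Bodø -> Oslo -> Ålesund: max(2, 5) = 5
Bodø -> Oslo -> Stavanger -> Tromsø -> Ålesund: max(2, 15, 4, 9) = 15
Bodø -> Hamar -> Oslo -> Stavanger -> Tromsø -> Ålesund: max(13, 8, 15, 4, 9) = 15
Bodø -> Hamar -> Oslo -> Ålesund: max(13, 8, 5) = 13
Bodø -> Ålesund: max(16) = 16
Bodø -> Hamar -> Oslo -> Stavanger -> Ålesund: max(13, 8, 15, 16) = 16
Best route has worst link 5%.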